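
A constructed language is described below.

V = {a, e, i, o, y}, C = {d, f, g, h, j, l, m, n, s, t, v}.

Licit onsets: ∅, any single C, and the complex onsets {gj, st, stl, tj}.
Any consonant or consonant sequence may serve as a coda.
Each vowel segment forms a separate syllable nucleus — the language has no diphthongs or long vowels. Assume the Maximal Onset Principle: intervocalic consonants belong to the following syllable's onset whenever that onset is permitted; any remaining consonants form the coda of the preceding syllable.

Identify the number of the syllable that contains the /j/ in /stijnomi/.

1

The vowels are i, o, i — 3 nuclei, so 3 syllables.
σ1/σ2 boundary: /jn/ — longest licit onset from the right is /n/, leaving /j/ as coda.
σ2/σ3 boundary: /m/ → onset of the next syllable (single consonants are always licit onsets).
Putting it together: stij.no.mi.
The /j/ is in the coda of syllable 1 (/stij/).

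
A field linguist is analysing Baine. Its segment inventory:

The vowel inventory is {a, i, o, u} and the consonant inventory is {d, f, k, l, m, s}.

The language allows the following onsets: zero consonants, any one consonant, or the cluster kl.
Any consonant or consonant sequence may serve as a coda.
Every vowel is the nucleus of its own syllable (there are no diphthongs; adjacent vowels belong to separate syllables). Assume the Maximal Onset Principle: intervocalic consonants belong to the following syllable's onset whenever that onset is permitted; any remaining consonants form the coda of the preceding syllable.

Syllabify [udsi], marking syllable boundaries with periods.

Nuclei (vowels): u, i → 2 syllables.
Between /u/ (V1) and /i/ (V2): /ds/ splits as /d/ + /s/ (/s/ is the longest suffix that is a licit onset).

ud.si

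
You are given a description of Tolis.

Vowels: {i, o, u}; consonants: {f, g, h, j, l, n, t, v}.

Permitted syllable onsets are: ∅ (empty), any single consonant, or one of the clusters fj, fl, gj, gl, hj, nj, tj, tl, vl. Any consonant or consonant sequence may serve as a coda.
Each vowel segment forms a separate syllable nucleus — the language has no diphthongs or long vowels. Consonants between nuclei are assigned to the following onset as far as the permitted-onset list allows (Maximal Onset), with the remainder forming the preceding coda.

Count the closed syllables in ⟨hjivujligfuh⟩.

3

The vowels are i, u, i, u — 4 nuclei, so 4 syllables.
V1 /i/ – V2 /u/: /v/ → onset of the next syllable (single consonants are always licit onsets).
V2 /u/ – V3 /i/: cluster /jl/ — the longest permitted-onset suffix is /l/; onset = /l/, preceding coda = /j/.
V3 /i/ – V4 /u/: cluster /gf/ — the longest permitted-onset suffix is /f/; onset = /f/, preceding coda = /g/.
Result: hji.vuj.lig.fuh.
Classifying each syllable: /hji/ (open), /vuj/ (closed), /lig/ (closed), /fuh/ (closed).
Closed syllables: 3.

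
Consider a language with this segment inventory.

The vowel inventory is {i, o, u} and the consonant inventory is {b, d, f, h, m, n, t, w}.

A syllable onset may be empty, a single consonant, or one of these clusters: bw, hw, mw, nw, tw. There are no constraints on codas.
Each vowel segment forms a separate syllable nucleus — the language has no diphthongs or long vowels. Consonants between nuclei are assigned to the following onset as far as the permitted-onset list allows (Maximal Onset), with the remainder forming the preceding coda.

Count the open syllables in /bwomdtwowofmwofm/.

The vowels are o, o, o, o — 4 nuclei, so 4 syllables.
σ1/σ2 boundary: /mdtw/ — longest licit onset from the right is /tw/, leaving /md/ as coda.
σ2/σ3 boundary: /w/ → onset of the next syllable (single consonants are always licit onsets).
σ3/σ4 boundary: cluster /fmw/ — the longest permitted-onset suffix is /mw/; onset = /mw/, preceding coda = /f/.
So the parse is bwomd.two.wof.mwofm.
Classifying each syllable: /bwomd/ (closed), /two/ (open), /wof/ (closed), /mwofm/ (closed).
Open syllables: 1.

1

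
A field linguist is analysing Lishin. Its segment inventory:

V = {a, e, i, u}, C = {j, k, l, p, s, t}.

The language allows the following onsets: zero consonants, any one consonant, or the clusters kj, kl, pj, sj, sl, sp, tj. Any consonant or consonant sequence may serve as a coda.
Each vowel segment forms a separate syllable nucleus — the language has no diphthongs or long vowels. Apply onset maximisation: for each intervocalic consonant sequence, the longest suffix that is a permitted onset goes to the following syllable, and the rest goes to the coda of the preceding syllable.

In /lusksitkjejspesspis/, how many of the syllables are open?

The vowels are u, i, e, e, i — 5 nuclei, so 5 syllables.
/u…i/ gap (V1→V2): /sks/ splits as /sk/ + /s/ (/s/ is the longest suffix that is a licit onset).
/i…e/ gap (V2→V3): /tkj/ — longest licit onset from the right is /kj/, leaving /t/ as coda.
/e…e/ gap (V3→V4): /jsp/ — longest licit onset from the right is /sp/, leaving /j/ as coda.
/e…i/ gap (V4→V5): /ssp/ — longest licit onset from the right is /sp/, leaving /s/ as coda.
So the parse is lusk.sit.kjej.spes.spis.
Classifying each syllable: /lusk/ (closed), /sit/ (closed), /kjej/ (closed), /spes/ (closed), /spis/ (closed).
Open syllables: 0.

0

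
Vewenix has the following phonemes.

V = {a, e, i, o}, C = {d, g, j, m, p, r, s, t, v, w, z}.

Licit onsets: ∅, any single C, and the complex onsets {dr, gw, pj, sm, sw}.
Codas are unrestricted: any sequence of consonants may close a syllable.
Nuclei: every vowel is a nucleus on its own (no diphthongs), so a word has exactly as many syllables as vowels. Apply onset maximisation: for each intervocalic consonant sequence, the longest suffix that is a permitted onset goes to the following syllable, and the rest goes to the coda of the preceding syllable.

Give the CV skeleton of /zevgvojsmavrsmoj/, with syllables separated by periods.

CVCC.CVC.CCVCC.CCVC

The vowels are e, o, a, o — 4 nuclei, so 4 syllables.
/e…o/ gap (V1→V2): /vgv/ splits as /vg/ + /v/ (/v/ is the longest suffix that is a licit onset).
/o…a/ gap (V2→V3): /jsm/; trying suffixes from longest down, /sm/ is the first permitted one, so coda /j/ | onset /sm/.
/a…o/ gap (V3→V4): cluster /vrsm/ — the longest permitted-onset suffix is /sm/; onset = /sm/, preceding coda = /vr/.
Result: zevg.voj.smavr.smoj.
Mapping each syllable to C/V: /zevg/ → CVCC, /voj/ → CVC, /smavr/ → CCVCC, /smoj/ → CCVC.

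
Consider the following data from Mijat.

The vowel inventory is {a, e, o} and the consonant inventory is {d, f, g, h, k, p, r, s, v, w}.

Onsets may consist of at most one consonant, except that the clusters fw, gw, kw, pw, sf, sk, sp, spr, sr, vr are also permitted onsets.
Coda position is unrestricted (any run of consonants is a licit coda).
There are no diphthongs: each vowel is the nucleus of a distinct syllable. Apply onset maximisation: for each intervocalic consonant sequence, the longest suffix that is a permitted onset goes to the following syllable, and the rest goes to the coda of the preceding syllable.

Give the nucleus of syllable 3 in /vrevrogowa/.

o

Vowels present: e, o, o, a; each is a nucleus, giving 4 syllables.
The third nucleus (vowel 3 from the left) is /o/.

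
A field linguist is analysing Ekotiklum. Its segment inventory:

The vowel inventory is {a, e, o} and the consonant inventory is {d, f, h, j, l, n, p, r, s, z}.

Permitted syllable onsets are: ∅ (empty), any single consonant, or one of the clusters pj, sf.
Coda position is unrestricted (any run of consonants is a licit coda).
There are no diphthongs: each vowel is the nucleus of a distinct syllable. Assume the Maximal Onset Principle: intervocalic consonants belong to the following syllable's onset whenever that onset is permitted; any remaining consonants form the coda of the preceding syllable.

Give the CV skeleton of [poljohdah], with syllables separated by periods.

Nuclei (vowels): o, o, a → 3 syllables.
V1 /o/ – V2 /o/: /lj/ — longest licit onset from the right is /j/, leaving /l/ as coda.
V2 /o/ – V3 /a/: cluster /hd/ — the longest permitted-onset suffix is /d/; onset = /d/, preceding coda = /h/.
So the parse is pol.joh.dah.
Mapping each syllable to C/V: /pol/ → CVC, /joh/ → CVC, /dah/ → CVC.

CVC.CVC.CVC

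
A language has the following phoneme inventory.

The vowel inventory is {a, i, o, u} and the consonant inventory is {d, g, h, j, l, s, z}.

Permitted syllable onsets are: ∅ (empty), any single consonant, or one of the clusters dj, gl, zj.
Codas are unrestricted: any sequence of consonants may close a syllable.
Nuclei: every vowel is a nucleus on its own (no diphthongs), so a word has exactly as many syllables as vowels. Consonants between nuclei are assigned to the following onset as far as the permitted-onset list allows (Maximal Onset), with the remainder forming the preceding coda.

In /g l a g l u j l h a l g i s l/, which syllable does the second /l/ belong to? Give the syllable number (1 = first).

2

The vowels are a, u, a, i — 4 nuclei, so 4 syllables.
Between /a/ (V1) and /u/ (V2): cluster /gl/ — /gl/ is itself a permitted onset, so the whole cluster goes right; preceding coda = ∅.
Between /u/ (V2) and /a/ (V3): /jlh/ — longest licit onset from the right is /h/, leaving /jl/ as coda.
Between /a/ (V3) and /i/ (V4): /lg/; trying suffixes from longest down, /g/ is the first permitted one, so coda /l/ | onset /g/.
Syllabification: gla.glujl.hal.gisl.
The second /l/ is in the onset of syllable 2 (/glujl/).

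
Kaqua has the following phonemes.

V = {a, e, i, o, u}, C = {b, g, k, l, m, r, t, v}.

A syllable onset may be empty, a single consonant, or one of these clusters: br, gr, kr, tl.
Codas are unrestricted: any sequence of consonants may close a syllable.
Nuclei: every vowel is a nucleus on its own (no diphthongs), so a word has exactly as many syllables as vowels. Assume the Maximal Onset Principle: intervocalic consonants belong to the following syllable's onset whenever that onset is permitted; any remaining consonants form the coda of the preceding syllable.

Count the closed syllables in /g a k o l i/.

0

Nuclei (vowels): a, o, i → 3 syllables.
Between /a/ (V1) and /o/ (V2): /k/ is a single consonant, so it becomes the next onset.
Between /o/ (V2) and /i/ (V3): just /l/ — single C goes to the following onset.
Putting it together: ga.ko.li.
Classifying each syllable: /ga/ (open), /ko/ (open), /li/ (open).
Closed syllables: 0.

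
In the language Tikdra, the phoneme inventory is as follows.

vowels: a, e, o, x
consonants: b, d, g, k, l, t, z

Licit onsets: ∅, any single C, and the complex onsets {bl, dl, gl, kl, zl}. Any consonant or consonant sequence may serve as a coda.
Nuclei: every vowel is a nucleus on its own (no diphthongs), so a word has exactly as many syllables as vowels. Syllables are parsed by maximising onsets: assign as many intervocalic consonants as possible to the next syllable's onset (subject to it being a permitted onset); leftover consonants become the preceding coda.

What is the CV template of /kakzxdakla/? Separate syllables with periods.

CVC.CV.CV.CCV

Nuclei (vowels): a, x, a, a → 4 syllables.
V1 /a/ – V2 /x/: /kz/ — longest licit onset from the right is /z/, leaving /k/ as coda.
V2 /x/ – V3 /a/: /d/ is a single consonant, so it becomes the next onset.
V3 /a/ – V4 /a/: /kl/ is a licit onset in full, so it all attaches to the next syllable.
Putting it together: kak.zx.da.kla.
Mapping each syllable to C/V: /kak/ → CVC, /zx/ → CV, /da/ → CV, /kla/ → CCV.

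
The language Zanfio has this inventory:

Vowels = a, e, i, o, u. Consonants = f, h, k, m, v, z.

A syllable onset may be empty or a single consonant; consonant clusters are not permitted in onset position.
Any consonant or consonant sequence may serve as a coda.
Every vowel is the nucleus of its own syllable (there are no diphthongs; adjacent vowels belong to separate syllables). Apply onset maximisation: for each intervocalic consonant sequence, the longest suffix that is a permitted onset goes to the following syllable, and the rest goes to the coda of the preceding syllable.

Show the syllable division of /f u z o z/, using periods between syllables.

The vowels are u, o — 2 nuclei, so 2 syllables.
Between /u/ (V1) and /o/ (V2): /z/ → onset of the next syllable (single consonants are always licit onsets).

fu.zoz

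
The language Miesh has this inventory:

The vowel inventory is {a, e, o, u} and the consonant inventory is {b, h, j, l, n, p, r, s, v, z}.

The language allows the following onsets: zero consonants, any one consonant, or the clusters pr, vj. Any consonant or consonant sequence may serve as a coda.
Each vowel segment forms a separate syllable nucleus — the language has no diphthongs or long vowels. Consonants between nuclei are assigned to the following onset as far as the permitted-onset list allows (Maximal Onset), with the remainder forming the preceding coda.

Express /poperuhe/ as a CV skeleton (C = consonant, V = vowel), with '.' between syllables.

The vowels are o, e, u, e — 4 nuclei, so 4 syllables.
/o…e/ gap (V1→V2): just /p/ — single C goes to the following onset.
/e…u/ gap (V2→V3): just /r/ — single C goes to the following onset.
/u…e/ gap (V3→V4): /h/ is a single consonant, so it becomes the next onset.
Putting it together: po.pe.ru.he.
Mapping each syllable to C/V: /po/ → CV, /pe/ → CV, /ru/ → CV, /he/ → CV.

CV.CV.CV.CV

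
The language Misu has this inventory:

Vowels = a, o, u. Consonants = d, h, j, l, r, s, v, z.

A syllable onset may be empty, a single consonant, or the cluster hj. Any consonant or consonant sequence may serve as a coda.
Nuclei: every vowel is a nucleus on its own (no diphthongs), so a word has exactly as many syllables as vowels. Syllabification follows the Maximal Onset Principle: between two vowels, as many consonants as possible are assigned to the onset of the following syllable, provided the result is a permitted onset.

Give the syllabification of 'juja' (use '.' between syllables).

ju.ja

Nuclei (vowels): u, a → 2 syllables.
/u…a/ gap (V1→V2): /j/ → onset of the next syllable (single consonants are always licit onsets).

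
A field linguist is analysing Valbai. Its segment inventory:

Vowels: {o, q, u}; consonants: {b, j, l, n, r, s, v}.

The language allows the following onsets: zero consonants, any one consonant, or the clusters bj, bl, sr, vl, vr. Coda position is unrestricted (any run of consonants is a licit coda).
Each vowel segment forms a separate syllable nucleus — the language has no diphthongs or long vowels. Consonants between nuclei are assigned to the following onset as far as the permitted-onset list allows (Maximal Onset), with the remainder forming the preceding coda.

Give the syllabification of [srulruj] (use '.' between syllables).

Nuclei (vowels): u, u → 2 syllables.
V1 /u/ – V2 /u/: /lr/; trying suffixes from longest down, /r/ is the first permitted one, so coda /l/ | onset /r/.

srul.ruj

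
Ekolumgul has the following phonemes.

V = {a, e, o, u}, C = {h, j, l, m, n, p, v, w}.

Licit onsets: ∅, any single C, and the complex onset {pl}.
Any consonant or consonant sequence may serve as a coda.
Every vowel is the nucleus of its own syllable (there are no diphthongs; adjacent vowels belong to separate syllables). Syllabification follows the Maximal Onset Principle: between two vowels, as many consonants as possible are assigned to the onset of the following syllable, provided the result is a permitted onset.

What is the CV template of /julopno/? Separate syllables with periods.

Vowels present: u, o, o; each is a nucleus, giving 3 syllables.
Between /u/ (V1) and /o/ (V2): just /l/ — single C goes to the following onset.
Between /o/ (V2) and /o/ (V3): cluster /pn/ — the longest permitted-onset suffix is /n/; onset = /n/, preceding coda = /p/.
Result: ju.lop.no.
Mapping each syllable to C/V: /ju/ → CV, /lop/ → CVC, /no/ → CV.

CV.CVC.CV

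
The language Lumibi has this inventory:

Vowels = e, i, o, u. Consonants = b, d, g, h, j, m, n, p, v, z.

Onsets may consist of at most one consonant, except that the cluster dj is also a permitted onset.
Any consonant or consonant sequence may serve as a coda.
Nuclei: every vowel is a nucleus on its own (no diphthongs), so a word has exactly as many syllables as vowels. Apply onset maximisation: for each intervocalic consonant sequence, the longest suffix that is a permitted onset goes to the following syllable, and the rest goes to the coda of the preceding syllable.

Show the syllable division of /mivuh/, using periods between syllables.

The vowels are i, u — 2 nuclei, so 2 syllables.
Between /i/ (V1) and /u/ (V2): /v/ is a single consonant, so it becomes the next onset.

mi.vuh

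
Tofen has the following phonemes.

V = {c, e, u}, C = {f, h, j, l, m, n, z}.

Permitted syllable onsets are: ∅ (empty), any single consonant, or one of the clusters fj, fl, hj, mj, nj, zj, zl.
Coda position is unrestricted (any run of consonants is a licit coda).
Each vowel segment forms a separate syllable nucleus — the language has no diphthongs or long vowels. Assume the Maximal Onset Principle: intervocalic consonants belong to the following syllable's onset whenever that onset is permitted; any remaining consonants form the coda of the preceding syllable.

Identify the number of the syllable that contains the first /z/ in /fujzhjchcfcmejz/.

1

Nuclei (vowels): u, c, c, c, e → 5 syllables.
σ1/σ2 boundary: cluster /jzhj/ — the longest permitted-onset suffix is /hj/; onset = /hj/, preceding coda = /jz/.
σ2/σ3 boundary: /h/ → onset of the next syllable (single consonants are always licit onsets).
σ3/σ4 boundary: just /f/ — single C goes to the following onset.
σ4/σ5 boundary: /m/ → onset of the next syllable (single consonants are always licit onsets).
So the parse is fujz.hjc.hc.fc.mejz.
The first /z/ is in the coda of syllable 1 (/fujz/).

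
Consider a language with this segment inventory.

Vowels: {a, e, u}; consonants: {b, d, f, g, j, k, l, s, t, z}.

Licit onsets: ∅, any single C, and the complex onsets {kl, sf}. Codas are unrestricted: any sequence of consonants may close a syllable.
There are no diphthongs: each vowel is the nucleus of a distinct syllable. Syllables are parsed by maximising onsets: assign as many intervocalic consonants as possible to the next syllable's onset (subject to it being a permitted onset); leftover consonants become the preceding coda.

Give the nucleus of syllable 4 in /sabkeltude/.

e

The vowels are a, e, u, e — 4 nuclei, so 4 syllables.
The fourth nucleus (vowel 4 from the left) is /e/.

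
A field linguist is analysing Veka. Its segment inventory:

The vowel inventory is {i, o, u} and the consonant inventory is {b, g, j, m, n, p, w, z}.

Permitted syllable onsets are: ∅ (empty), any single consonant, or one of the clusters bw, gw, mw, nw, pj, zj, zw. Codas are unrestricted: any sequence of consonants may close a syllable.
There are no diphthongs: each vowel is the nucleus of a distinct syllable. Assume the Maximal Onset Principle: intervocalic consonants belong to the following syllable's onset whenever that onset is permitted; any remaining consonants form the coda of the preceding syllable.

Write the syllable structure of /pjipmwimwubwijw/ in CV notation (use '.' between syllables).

CCVC.CCV.CCV.CCVCC

Nuclei (vowels): i, i, u, i → 4 syllables.
V1 /i/ – V2 /i/: /pmw/ — longest licit onset from the right is /mw/, leaving /p/ as coda.
V2 /i/ – V3 /u/: cluster /mw/ — /mw/ is itself a permitted onset, so the whole cluster goes right; preceding coda = ∅.
V3 /u/ – V4 /i/: /bw/ — entire cluster is a permitted onset → onset /bw/, coda ∅.
Putting it together: pjip.mwi.mwu.bwijw.
Mapping each syllable to C/V: /pjip/ → CCVC, /mwi/ → CCV, /mwu/ → CCV, /bwijw/ → CCVCC.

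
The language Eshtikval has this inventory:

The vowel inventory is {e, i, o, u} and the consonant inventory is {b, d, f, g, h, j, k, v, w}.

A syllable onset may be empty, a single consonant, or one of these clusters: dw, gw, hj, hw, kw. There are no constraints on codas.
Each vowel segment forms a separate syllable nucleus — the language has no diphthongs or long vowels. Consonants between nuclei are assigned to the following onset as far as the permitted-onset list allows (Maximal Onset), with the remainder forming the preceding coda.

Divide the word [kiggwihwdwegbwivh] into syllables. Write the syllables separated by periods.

The vowels are i, i, e, i — 4 nuclei, so 4 syllables.
Between /i/ (V1) and /i/ (V2): /ggw/ — longest licit onset from the right is /gw/, leaving /g/ as coda.
Between /i/ (V2) and /e/ (V3): cluster /hwdw/ — the longest permitted-onset suffix is /dw/; onset = /dw/, preceding coda = /hw/.
Between /e/ (V3) and /i/ (V4): /gbw/ — longest licit onset from the right is /w/, leaving /gb/ as coda.

kig.gwihw.dwegb.wivh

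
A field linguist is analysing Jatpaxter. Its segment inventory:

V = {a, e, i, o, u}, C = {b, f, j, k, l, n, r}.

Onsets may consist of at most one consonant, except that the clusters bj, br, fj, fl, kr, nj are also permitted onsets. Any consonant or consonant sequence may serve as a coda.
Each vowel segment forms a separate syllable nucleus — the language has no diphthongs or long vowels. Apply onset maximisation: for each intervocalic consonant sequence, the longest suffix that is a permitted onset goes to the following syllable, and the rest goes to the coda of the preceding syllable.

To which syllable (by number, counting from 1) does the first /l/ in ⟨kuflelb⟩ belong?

The vowels are u, e — 2 nuclei, so 2 syllables.
Between /u/ (V1) and /e/ (V2): /fl/ is a licit onset in full, so it all attaches to the next syllable.
Syllabification: ku.flelb.
The first /l/ is in the onset of syllable 2 (/flelb/).

2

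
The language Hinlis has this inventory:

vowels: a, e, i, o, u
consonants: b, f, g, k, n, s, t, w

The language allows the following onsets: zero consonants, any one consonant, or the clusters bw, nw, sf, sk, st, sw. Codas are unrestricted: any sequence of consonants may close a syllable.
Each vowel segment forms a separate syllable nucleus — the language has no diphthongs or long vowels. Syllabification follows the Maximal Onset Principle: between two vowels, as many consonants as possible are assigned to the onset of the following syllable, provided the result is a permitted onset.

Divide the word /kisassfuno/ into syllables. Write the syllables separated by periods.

Nuclei (vowels): i, a, u, o → 4 syllables.
Between /i/ (V1) and /a/ (V2): just /s/ — single C goes to the following onset.
Between /a/ (V2) and /u/ (V3): cluster /ssf/ — the longest permitted-onset suffix is /sf/; onset = /sf/, preceding coda = /s/.
Between /u/ (V3) and /o/ (V4): /n/ is a single consonant, so it becomes the next onset.

ki.sas.sfu.no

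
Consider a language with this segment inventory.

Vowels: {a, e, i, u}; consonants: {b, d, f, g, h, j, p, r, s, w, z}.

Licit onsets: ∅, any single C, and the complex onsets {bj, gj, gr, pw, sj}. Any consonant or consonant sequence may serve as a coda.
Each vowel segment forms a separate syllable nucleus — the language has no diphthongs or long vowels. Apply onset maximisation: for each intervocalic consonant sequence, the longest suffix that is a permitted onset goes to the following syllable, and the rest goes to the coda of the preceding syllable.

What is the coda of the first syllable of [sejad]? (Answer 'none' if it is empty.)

Vowels present: e, a; each is a nucleus, giving 2 syllables.
σ1/σ2 boundary: /j/ is a single consonant, so it becomes the next onset.
So the parse is se.jad.
Syllable 1 is /se/: onset /s/, nucleus /e/, coda ∅.

none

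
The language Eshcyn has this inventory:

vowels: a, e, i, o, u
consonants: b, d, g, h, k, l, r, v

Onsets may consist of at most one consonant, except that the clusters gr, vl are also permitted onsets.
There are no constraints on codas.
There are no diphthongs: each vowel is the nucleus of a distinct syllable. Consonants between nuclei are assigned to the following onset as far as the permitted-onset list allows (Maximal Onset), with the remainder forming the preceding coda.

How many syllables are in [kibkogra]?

The vowels are i, o, a — 3 nuclei, so 3 syllables.

3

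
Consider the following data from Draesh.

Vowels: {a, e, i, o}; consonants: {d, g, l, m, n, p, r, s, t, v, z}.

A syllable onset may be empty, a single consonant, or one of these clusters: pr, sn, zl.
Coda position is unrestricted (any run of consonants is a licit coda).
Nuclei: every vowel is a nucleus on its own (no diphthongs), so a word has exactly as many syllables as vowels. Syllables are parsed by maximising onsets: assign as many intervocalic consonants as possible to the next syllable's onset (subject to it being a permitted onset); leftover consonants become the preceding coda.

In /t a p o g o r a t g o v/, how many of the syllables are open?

3

Nuclei (vowels): a, o, o, a, o → 5 syllables.
σ1/σ2 boundary: /p/ is a single consonant, so it becomes the next onset.
σ2/σ3 boundary: /g/ is a single consonant, so it becomes the next onset.
σ3/σ4 boundary: /r/ is a single consonant, so it becomes the next onset.
σ4/σ5 boundary: /tg/; trying suffixes from longest down, /g/ is the first permitted one, so coda /t/ | onset /g/.
Putting it together: ta.po.go.rat.gov.
Classifying each syllable: /ta/ (open), /po/ (open), /go/ (open), /rat/ (closed), /gov/ (closed).
Open syllables: 3.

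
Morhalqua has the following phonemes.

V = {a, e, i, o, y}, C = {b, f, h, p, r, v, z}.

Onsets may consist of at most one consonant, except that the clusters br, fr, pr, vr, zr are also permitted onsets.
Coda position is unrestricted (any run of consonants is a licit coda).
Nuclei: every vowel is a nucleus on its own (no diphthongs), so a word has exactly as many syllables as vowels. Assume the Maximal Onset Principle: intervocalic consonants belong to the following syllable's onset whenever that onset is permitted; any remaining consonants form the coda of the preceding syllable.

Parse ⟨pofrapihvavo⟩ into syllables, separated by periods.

po.fra.pih.va.vo

Nuclei (vowels): o, a, i, a, o → 5 syllables.
/o…a/ gap (V1→V2): cluster /fr/ — /fr/ is itself a permitted onset, so the whole cluster goes right; preceding coda = ∅.
/a…i/ gap (V2→V3): just /p/ — single C goes to the following onset.
/i…a/ gap (V3→V4): /hv/ splits as /h/ + /v/ (/v/ is the longest suffix that is a licit onset).
/a…o/ gap (V4→V5): /v/ is a single consonant, so it becomes the next onset.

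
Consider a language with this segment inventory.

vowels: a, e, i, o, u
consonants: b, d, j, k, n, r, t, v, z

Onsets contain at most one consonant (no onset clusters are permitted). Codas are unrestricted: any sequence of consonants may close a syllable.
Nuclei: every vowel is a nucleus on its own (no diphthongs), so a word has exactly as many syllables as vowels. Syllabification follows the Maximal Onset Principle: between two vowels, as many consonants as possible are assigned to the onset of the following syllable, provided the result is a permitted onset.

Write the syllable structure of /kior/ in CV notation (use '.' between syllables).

Vowels present: i, o; each is a nucleus, giving 2 syllables.
σ1/σ2 boundary: hiatus — the boundary sits between the two vowels.
Putting it together: ki.or.
Mapping each syllable to C/V: /ki/ → CV, /or/ → VC.

CV.VC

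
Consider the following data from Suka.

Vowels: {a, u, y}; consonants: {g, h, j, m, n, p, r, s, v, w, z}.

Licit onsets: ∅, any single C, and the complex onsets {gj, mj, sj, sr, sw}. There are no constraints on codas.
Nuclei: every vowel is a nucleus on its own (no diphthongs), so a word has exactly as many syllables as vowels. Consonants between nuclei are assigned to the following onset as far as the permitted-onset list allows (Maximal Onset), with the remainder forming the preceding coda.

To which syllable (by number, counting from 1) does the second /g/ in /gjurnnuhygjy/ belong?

Nuclei (vowels): u, u, y, y → 4 syllables.
Between /u/ (V1) and /u/ (V2): cluster /rnn/ — the longest permitted-onset suffix is /n/; onset = /n/, preceding coda = /rn/.
Between /u/ (V2) and /y/ (V3): /h/ → onset of the next syllable (single consonants are always licit onsets).
Between /y/ (V3) and /y/ (V4): /gj/ — entire cluster is a permitted onset → onset /gj/, coda ∅.
Putting it together: gjurn.nu.hy.gjy.
The second /g/ is in the onset of syllable 4 (/gjy/).

4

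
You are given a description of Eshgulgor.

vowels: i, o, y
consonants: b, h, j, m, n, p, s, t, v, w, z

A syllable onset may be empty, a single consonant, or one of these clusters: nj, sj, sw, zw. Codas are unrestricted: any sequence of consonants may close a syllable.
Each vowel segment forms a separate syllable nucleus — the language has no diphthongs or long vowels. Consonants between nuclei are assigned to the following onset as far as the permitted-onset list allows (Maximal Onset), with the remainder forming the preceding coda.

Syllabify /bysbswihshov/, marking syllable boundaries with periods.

The vowels are y, i, o — 3 nuclei, so 3 syllables.
Between /y/ (V1) and /i/ (V2): cluster /sbsw/ — the longest permitted-onset suffix is /sw/; onset = /sw/, preceding coda = /sb/.
Between /i/ (V2) and /o/ (V3): /hsh/ splits as /hs/ + /h/ (/h/ is the longest suffix that is a licit onset).

bysb.swihs.hov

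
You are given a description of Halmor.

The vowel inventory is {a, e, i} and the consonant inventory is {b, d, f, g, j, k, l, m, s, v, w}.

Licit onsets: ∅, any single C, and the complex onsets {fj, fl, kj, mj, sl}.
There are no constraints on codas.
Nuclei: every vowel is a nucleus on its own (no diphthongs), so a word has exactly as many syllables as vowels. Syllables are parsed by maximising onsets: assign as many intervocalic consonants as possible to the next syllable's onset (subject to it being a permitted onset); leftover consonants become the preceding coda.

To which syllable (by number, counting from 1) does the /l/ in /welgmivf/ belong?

1

The vowels are e, i — 2 nuclei, so 2 syllables.
V1 /e/ – V2 /i/: /lgm/ — longest licit onset from the right is /m/, leaving /lg/ as coda.
Putting it together: welg.mivf.
The /l/ is in the coda of syllable 1 (/welg/).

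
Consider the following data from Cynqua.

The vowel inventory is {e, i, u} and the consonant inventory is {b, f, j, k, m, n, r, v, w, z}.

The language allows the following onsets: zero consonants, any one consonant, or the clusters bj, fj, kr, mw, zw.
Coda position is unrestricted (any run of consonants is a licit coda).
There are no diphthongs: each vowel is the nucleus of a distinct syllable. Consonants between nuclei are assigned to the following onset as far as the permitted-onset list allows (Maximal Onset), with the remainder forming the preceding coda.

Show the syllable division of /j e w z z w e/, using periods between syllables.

jewz.zwe

The vowels are e, e — 2 nuclei, so 2 syllables.
V1 /e/ – V2 /e/: /wzzw/ splits as /wz/ + /zw/ (/zw/ is the longest suffix that is a licit onset).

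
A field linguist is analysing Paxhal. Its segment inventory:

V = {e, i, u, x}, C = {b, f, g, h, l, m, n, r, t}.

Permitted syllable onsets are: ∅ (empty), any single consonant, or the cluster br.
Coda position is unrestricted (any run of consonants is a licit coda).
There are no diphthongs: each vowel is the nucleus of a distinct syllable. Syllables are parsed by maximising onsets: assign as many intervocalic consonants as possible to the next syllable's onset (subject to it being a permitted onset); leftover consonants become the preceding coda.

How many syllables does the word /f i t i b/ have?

2

Vowels present: i, i; each is a nucleus, giving 2 syllables.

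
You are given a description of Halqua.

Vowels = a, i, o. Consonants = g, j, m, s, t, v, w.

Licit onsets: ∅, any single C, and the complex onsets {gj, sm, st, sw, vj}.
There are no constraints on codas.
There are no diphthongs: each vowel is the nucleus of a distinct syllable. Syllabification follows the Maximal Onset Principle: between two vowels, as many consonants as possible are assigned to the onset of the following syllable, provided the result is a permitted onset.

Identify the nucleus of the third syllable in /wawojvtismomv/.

i

Vowels present: a, o, i, o; each is a nucleus, giving 4 syllables.
The third nucleus (vowel 3 from the left) is /i/.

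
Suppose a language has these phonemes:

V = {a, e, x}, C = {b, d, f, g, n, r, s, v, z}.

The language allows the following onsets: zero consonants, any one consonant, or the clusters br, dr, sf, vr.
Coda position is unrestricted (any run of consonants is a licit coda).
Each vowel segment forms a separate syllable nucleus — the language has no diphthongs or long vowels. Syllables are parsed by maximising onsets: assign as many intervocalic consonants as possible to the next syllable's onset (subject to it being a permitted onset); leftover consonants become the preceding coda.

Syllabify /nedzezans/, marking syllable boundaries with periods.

Nuclei (vowels): e, e, a → 3 syllables.
σ1/σ2 boundary: /dz/ splits as /d/ + /z/ (/z/ is the longest suffix that is a licit onset).
σ2/σ3 boundary: /z/ is a single consonant, so it becomes the next onset.

ned.ze.zans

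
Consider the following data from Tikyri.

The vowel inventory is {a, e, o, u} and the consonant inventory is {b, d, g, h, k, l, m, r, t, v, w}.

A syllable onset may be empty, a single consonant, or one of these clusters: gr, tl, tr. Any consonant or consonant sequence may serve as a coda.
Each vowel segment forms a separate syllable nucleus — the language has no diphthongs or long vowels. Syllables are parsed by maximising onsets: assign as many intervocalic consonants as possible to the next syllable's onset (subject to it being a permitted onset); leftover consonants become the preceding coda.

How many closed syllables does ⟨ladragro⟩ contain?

The vowels are a, a, o — 3 nuclei, so 3 syllables.
σ1/σ2 boundary: /dr/ — longest licit onset from the right is /r/, leaving /d/ as coda.
σ2/σ3 boundary: /gr/ — entire cluster is a permitted onset → onset /gr/, coda ∅.
Result: lad.ra.gro.
Classifying each syllable: /lad/ (closed), /ra/ (open), /gro/ (open).
Closed syllables: 1.

1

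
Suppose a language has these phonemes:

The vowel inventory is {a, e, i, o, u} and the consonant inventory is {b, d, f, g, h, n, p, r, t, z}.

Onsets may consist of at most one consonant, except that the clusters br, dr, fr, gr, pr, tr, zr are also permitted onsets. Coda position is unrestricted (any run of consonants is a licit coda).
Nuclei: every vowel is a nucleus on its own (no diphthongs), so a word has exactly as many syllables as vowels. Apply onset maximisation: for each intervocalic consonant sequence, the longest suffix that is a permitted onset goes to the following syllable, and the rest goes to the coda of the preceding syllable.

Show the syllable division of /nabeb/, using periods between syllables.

Nuclei (vowels): a, e → 2 syllables.
V1 /a/ – V2 /e/: /b/ is a single consonant, so it becomes the next onset.

na.beb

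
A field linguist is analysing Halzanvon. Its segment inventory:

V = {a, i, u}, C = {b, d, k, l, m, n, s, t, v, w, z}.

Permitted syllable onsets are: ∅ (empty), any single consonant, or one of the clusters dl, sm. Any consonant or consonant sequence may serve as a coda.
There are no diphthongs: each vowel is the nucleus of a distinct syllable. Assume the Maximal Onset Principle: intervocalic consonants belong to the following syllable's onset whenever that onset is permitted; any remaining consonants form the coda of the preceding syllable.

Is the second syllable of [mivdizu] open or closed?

open

Nuclei (vowels): i, i, u → 3 syllables.
Between /i/ (V1) and /i/ (V2): /vd/; trying suffixes from longest down, /d/ is the first permitted one, so coda /v/ | onset /d/.
Between /i/ (V2) and /u/ (V3): just /z/ — single C goes to the following onset.
Syllabification: miv.di.zu.
Syllable 2 is /di/; it ends in its nucleus with no coda, so it is open.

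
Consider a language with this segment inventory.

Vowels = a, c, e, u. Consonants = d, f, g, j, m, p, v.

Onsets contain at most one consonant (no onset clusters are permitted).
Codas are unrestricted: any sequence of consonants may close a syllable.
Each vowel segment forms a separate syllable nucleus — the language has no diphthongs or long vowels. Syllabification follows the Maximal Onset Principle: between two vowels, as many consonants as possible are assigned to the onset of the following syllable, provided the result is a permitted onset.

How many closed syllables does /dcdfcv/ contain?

2

Vowels present: c, c; each is a nucleus, giving 2 syllables.
V1 /c/ – V2 /c/: /df/ splits as /d/ + /f/ (/f/ is the longest suffix that is a licit onset).
Syllabification: dcd.fcv.
Classifying each syllable: /dcd/ (closed), /fcv/ (closed).
Closed syllables: 2.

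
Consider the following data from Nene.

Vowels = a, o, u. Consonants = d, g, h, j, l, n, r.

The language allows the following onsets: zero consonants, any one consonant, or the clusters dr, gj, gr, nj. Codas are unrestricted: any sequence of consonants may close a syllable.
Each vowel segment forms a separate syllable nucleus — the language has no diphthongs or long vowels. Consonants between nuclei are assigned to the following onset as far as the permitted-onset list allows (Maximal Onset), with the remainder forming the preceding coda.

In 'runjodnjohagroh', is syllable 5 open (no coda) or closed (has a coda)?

Nuclei (vowels): u, o, o, a, o → 5 syllables.
Between /u/ (V1) and /o/ (V2): /nj/ — entire cluster is a permitted onset → onset /nj/, coda ∅.
Between /o/ (V2) and /o/ (V3): /dnj/ splits as /d/ + /nj/ (/nj/ is the longest suffix that is a licit onset).
Between /o/ (V3) and /a/ (V4): just /h/ — single C goes to the following onset.
Between /a/ (V4) and /o/ (V5): /gr/ — entire cluster is a permitted onset → onset /gr/, coda ∅.
Putting it together: ru.njod.njo.ha.groh.
Syllable 5 is /groh/ with coda /h/, so it is closed.

closed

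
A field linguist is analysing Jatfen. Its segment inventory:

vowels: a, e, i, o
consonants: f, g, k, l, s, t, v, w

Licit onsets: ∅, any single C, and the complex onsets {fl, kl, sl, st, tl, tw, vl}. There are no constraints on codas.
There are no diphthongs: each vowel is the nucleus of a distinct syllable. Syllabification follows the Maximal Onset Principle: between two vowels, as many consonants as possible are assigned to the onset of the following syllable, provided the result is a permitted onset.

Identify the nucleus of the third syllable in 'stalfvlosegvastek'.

e

Vowels present: a, o, e, a, e; each is a nucleus, giving 5 syllables.
The third nucleus (vowel 3 from the left) is /e/.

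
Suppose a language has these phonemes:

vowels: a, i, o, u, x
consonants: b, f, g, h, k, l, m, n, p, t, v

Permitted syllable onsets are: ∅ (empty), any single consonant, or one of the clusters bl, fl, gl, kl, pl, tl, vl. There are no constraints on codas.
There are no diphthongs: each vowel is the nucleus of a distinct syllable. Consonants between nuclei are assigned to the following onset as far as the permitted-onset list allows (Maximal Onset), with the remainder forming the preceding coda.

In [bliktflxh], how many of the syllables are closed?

2

Vowels present: i, x; each is a nucleus, giving 2 syllables.
/i…x/ gap (V1→V2): /ktfl/; trying suffixes from longest down, /fl/ is the first permitted one, so coda /kt/ | onset /fl/.
Syllabification: blikt.flxh.
Classifying each syllable: /blikt/ (closed), /flxh/ (closed).
Closed syllables: 2.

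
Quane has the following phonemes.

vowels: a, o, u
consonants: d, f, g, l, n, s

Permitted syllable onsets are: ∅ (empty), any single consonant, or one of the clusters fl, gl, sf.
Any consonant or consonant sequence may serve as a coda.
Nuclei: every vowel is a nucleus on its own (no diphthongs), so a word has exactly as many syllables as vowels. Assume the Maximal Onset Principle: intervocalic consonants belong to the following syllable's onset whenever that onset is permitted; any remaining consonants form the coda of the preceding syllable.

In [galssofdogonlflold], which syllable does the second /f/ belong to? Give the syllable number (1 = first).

5

Nuclei (vowels): a, o, o, o, o → 5 syllables.
Between /a/ (V1) and /o/ (V2): cluster /lss/ — the longest permitted-onset suffix is /s/; onset = /s/, preceding coda = /ls/.
Between /o/ (V2) and /o/ (V3): /fd/; trying suffixes from longest down, /d/ is the first permitted one, so coda /f/ | onset /d/.
Between /o/ (V3) and /o/ (V4): just /g/ — single C goes to the following onset.
Between /o/ (V4) and /o/ (V5): /nlfl/ — longest licit onset from the right is /fl/, leaving /nl/ as coda.
Syllabification: gals.sof.do.gonl.flold.
The second /f/ is in the onset of syllable 5 (/flold/).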